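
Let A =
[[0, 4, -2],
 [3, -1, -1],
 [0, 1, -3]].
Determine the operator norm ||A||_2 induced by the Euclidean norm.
||A||_2 ≈ 5.1194 (= sqrt(largest eigenvalue of A^T A))

||A||_2 = sigma_max(A) = sqrt(lambda_max(A^T A)). Form the symmetric matrix M = A^T A =
[[9, -3, -3],
 [-3, 18, -10],
 [-3, -10, 14]].
Its characteristic polynomial (trace, sum of principal 2x2 minors, determinant of M give the coefficients) is
  p(λ) = det(λ I - M) = λ^3 - 41λ^2 + 422λ - 900.
No integer candidate from the rational root theorem (±divisors of 900) is a root, so the roots are irrational. The cubic discriminant is Δ = 9060212 > 0, so there are three distinct real roots. p(2) = -212 and p(3) = 24 have opposite signs, so a root lies in (2, 3); Newton's method refines it to λ ≈ 2.8839. p(11) = 112 and p(12) = -12 have opposite signs, so a root lies in (11, 12); Newton's method refines it to λ ≈ 11.9074. p(26) = -68 and p(27) = 288 have opposite signs, so a root lies in (26, 27); Newton's method refines it to λ ≈ 26.2087. Check (Vieta): the three roots sum to 41, matching tr M = 41.
So the eigenvalues of A^T A are ≈ 2.8839, 11.9074, 26.2087 (all ≥ 0, as they must be for A^T A). The largest is λ_max ≈ 26.2087, hence ||A||_2 = sqrt(λ_max) ≈ 5.1194.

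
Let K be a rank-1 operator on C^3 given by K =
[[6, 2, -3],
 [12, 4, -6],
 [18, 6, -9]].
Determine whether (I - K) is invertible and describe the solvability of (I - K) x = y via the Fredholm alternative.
(I - K) is singular (det(I - K) = 0, i.e. 1 ∈ sigma(K)). (I - K) x = y is solvable iff y ⊥ ker((I - K)^*) = span{(6, 2, -3)}, i.e. iff 6y_1 + 2y_2 - 3y_3 = 0. When solvable, the solutions are x = y + c·(1, 2, 3), c arbitrary (ker(I - K) = span{(1, 2, 3)}, dimension 1).

K has rank 1, so it is an outer product K = u v^T: every row of K is a multiple of one row vector. Reading off the entries, u = (1, 2, 3) and v = (6, 2, -3) (row i of K equals u_i·v^T). A rank-one matrix u v^T satisfies K u = u (v·u) and kills the (2)-dimensional subspace v^⊥, so its characteristic polynomial is lambda^2 (lambda - v·u) with v·u = tr K = 1. Hence the eigenvalues of I - K are 1 (multiplicity 2) and 1 - (1) = 0, so det(I - K) = 0. (Direct check: I - K =
[[-5, -2, 3],
 [-12, -3, 6],
 [-18, -6, 10]]
has determinant 0.) So 1 is an eigenvalue of K and (I - K) is not invertible. The finite-dimensional Fredholm alternative says: either (I - K) is invertible, or ker(I - K) ≠ {0} and then range(I - K) = ker((I - K)^*)^⊥, with dim ker(I - K) = dim ker((I - K)^*). We are in the second case, so we need both kernels. Kernel of I - K: (I - K) u = u - u (v·u) = u - u = 0, so ker(I - K) = span{u} = span{(1, 2, 3)} (it is exactly 1-dimensional because rank(I - K) = 2). Kernel of the adjoint: K is real, so (I - K)^* = I - K^T = I - v u^T, and (I - v u^T) v = v - v (u·v) = 0; hence ker((I - K)^*) = span{v} = span{(6, 2, -3)}. Therefore (I - K) x = y is solvable iff <y, v> = 0, i.e. iff 6y_1 + 2y_2 - 3y_3 = 0. When this holds, K y = u (v·y) = 0, so (I - K) y = y and x = y is a particular solution; the full solution set is the line x = y + c·u = y + c·(1, 2, 3), c ∈ C.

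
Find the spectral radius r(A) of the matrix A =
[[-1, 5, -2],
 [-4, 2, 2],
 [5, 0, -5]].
r(A) = sqrt(20) ≈ 4.4721

The eigenvalues of A are the roots of its characteristic polynomial. With M = A (coefficients from the trace, the sum of principal 2x2 minors, and det A):
  p(λ) = det(λ I - M) = λ^3 + 4λ^2 + 23λ + 20.
By the rational root theorem any rational root is an integer divisor of 20. Testing λ = -1: p(-1) = -1 + 4 - 23 + 20 = 0, so λ = -1 is a root. Dividing out (λ + 1) leaves p(λ) = (λ + 1)(λ^2 + 3λ + 20). For λ^2 + 3λ + 20 the discriminant is -71. It is negative, so the roots are the complex-conjugate pair λ = -3/2 ± (sqrt(71)/2) i ≈ -1.5 ± 4.2131i. For a conjugate pair the product of the roots equals the constant term, so |λ|^2 = 20 and |λ| = sqrt(20) ≈ 4.4721.
Thus the eigenvalues (to 4 decimals) are -1.5 ± 4.2131i (modulus 4.4721); -1 (modulus 1). The spectral radius is the largest modulus: r(A) = sqrt(20) ≈ 4.4721. (Cross-check: r(A) ≤ ||A||_2 ≈ 8.3511; equality holds whenever A is normal, though it can also hold for some non-normal A.)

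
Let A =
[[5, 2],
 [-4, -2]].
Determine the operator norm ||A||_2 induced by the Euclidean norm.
||A||_2 = sqrt((49 + sqrt(2385))/2) ≈ 6.9942 (= sqrt(largest eigenvalue of A^T A))

||A||_2 = sigma_max(A) = sqrt(lambda_max(A^T A)). Form the symmetric matrix M = A^T A =
[[41, 18],
 [18, 8]].
Its characteristic polynomial (trace, determinant of M give the coefficients) is
  p(λ) = det(λ I - M) = λ^2 - 49λ + 4.
For λ^2 - 49λ + 4 the discriminant is 2385. It is nonnegative but not a perfect square, so the roots are real and irrational: λ = (49 ± sqrt(2385))/2 ≈ 48.9182, 0.0818.
So the eigenvalues of A^T A are ≈ 0.0818, 48.9182 (all ≥ 0, as they must be for A^T A). The largest is λ_max = (49 + sqrt(2385))/2 ≈ 48.9182, hence ||A||_2 = sqrt(λ_max) = sqrt((49 + sqrt(2385))/2) ≈ 6.9942.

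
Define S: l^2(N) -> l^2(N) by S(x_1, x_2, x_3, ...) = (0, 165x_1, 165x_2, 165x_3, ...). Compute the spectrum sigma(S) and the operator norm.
sigma(S) = closed disk {z in C : |z| ≤ 165}; ||S|| = 165

Note S = 165·U where U is the unit right shift (U x)_k = x_{k-1} (with x_0 := 0); so ||S|| = 165||U|| and sigma(S) = 165·sigma(U). ||S x||^2 = sum_{k≥1} |165x_k|^2 = 27225||x||^2, so ||S|| = 165 and sigma(S) ⊂ {|z| ≤ 165}. For any |lambda| < 165, the equation (S - lambda I) x = 0 forces x_1 = 0, then 165x_k = lambda x_{k+1} ⇒ x = 0, so S has no eigenvalues. But (S - lambda I) is not surjective for |lambda| < 165: solving (S - lambda I) x = e_1 would require x_n proportional to (lambda/165)^(-n), which is not in l^2. So every |lambda| < 165 lies in the residual spectrum. The boundary |lambda| = 165 is in the approximate point spectrum (the spectrum is closed). Hence sigma(S) is the closed disk of radius 165.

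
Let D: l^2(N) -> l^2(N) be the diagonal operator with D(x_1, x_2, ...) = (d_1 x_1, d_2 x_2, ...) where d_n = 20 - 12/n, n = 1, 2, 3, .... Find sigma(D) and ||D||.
sigma(D) = {20 - 12/n : n ≥ 1} ∪ {20}; ||D|| = 20

A bounded diagonal operator on l^2 with diagonal entries d_n has spectrum equal to the closure of {d_n : n ≥ 1}: every d_n is an eigenvalue (with eigenvector e_n), so {d_n} ⊂ sigma(D); the spectrum is closed, so its closure is too; and for lambda not in the closure, (D - lambda I) has bounded inverse (the diagonal entries 1/(d_n - lambda) are bounded). For our sequence d_n = 20 - 12/n, n = 1, 2, 3, ...:
  - {d_n} = {20 - 12/n : n ≥ 1}; the only limit point is 20
  - closure = {20 - 12/n : n ≥ 1} ∪ {20}
For the norm: a diagonal operator has ||D|| = sup_n |d_n|. Here d_n = 20 - 12/n increases monotonically from d_1 = 8 toward 20, with all terms in [8, 20); so sup_n |d_n| = 20 (the supremum is the limit, not attained). So ||D|| = 20.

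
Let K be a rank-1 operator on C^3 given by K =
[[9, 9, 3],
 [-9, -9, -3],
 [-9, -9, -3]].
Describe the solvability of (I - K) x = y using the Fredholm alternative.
(I - K) is invertible (det(I - K) = 4 ≠ 0), so for every y in C^3 the equation (I - K) x = y has a unique solution.

K has rank 1, so it is an outer product K = u v^T: every row of K is a multiple of one row vector. Reading off the entries, u = (3, -3, -3) and v = (3, 3, 1) (row i of K equals u_i·v^T). A rank-one matrix u v^T satisfies K u = u (v·u) and kills the (2)-dimensional subspace v^⊥, so its characteristic polynomial is lambda^2 (lambda - v·u) with v·u = tr K = -3. Hence the eigenvalues of I - K are 1 (multiplicity 2) and 1 - (-3) = 4, so det(I - K) = 4. (Direct check: I - K =
[[-8, -9, -3],
 [9, 10, 3],
 [9, 9, 4]]
has determinant 4.) The finite-dimensional Fredholm alternative says: either (I - K) is invertible, or ker(I - K) ≠ {0} and then range(I - K) = ker((I - K)^*)^⊥, with dim ker(I - K) = dim ker((I - K)^*). Since det(I - K) ≠ 0, 1 is not an eigenvalue of K and ker(I - K) = {0}, so we are in the first case: for every y there is a unique x = (I - K)^(-1) y. Explicitly, by the Sherman–Morrison formula, (I - u v^T)^(-1) = I + u v^T/(1 - v·u), i.e. (I - K)^(-1) = I + K/(4).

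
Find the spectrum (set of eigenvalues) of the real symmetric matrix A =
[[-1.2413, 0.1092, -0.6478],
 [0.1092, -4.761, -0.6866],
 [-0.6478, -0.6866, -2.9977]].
sigma(A) ≈ {-5, -3, -1}

A is real symmetric, so its spectrum consists of real eigenvalues. Expanding the characteristic polynomial of the displayed matrix gives
  det(λ I - A) = p(λ) = λ^3 + (9)λ^2 + (23)λ + (15).
Solving p(λ) = 0 yields eigenvalues ≈ -5, -3, -1. (A is shown rounded to 4 decimals, so these recover the underlying integer eigenvalues to within that precision.)
Verification: the trace of A = -9 equals the sum of eigenvalues -9, and det(A) ≈ -14.9999 matches the eigenvalue product -15.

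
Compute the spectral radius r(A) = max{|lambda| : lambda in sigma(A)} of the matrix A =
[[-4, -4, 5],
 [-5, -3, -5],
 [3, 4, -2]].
r(A) ≈ 8.5216

The eigenvalues of A are the roots of its characteristic polynomial. With M = A (coefficients from the trace, the sum of principal 2x2 minors, and det A):
  p(λ) = det(λ I - M) = λ^3 + 9λ^2 + 11λ + 59.
No integer candidate from the rational root theorem (±divisors of 59) is a root, so the roots are irrational. The cubic discriminant is Δ = -156416 < 0, so there is one real root and a complex-conjugate pair. p(-9) = -40 and p(-8) = 35 have opposite signs, so a root lies in (-9, -8); Newton's method refines it to λ ≈ -8.5216. Dividing out (λ - (-8.5216)) leaves approximately λ^2 + 0.4784λ + 6.9236. For λ^2 + 0.4784λ + 6.9236 the discriminant is -27.4654. It is negative, so the remaining roots are the complex-conjugate pair λ ≈ -0.2392 ± 2.6204i. Their product equals the constant term, so |λ|^2 ≈ 6.9236 and |λ| ≈ 2.6313.
Thus the eigenvalues (to 4 decimals) are -8.5216 (modulus 8.5216); -0.2392 ± 2.6204i (modulus 2.6313). The spectral radius is the largest modulus: r(A) ≈ 8.5216. (Cross-check: r(A) ≤ ||A||_2 ≈ 9.5495; equality holds whenever A is normal, though it can also hold for some non-normal A.)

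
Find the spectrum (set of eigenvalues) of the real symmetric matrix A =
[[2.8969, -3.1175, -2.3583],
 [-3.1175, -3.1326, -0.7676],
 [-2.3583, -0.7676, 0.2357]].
sigma(A) ≈ {-5, 0, 5}

A is real symmetric, so its spectrum consists of real eigenvalues. Expanding the characteristic polynomial of the displayed matrix gives
  det(λ I - A) = p(λ) = λ^3 + (0)λ^2 + (-25)λ + (0.0011).
Solving p(λ) = 0 yields eigenvalues ≈ -5, 0, 5. (A is shown rounded to 4 decimals, so these recover the underlying integer eigenvalues to within that precision.)
Verification: the trace of A = 0 equals the sum of eigenvalues 0, and det(A) ≈ -0.0011 matches the eigenvalue product 0.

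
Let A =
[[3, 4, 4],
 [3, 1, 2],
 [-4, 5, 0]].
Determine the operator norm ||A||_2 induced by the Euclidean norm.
||A||_2 ≈ 7.329 (= sqrt(largest eigenvalue of A^T A))

||A||_2 = sigma_max(A) = sqrt(lambda_max(A^T A)). Form the symmetric matrix M = A^T A =
[[34, -5, 18],
 [-5, 42, 18],
 [18, 18, 20]].
Its characteristic polynomial (trace, sum of principal 2x2 minors, determinant of M give the coefficients) is
  p(λ) = det(λ I - M) = λ^3 - 96λ^2 + 2275λ - 196.
No integer candidate from the rational root theorem (±divisors of 196) is a root, so the roots are irrational. The cubic discriminant is Δ = 676217444 > 0, so there are three distinct real roots. p(0) = -196 and p(1) = 1984 have opposite signs, so a root lies in (0, 1); Newton's method refines it to λ ≈ 0.0865. p(42) = 98 and p(43) = -368 have opposite signs, so a root lies in (42, 43); Newton's method refines it to λ ≈ 42.1996. p(53) = -408 and p(54) = 182 have opposite signs, so a root lies in (53, 54); Newton's method refines it to λ ≈ 53.7139. Check (Vieta): the three roots sum to 96, matching tr M = 96.
So the eigenvalues of A^T A are ≈ 0.0865, 42.1996, 53.7139 (all ≥ 0, as they must be for A^T A). The largest is λ_max ≈ 53.7139, hence ||A||_2 = sqrt(λ_max) ≈ 7.329.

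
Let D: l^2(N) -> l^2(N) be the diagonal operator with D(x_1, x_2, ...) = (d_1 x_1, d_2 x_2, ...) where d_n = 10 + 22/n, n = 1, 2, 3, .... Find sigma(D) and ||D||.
sigma(D) = {10 + 22/n : n ≥ 1} ∪ {10}; ||D|| = 32

A bounded diagonal operator on l^2 with diagonal entries d_n has spectrum equal to the closure of {d_n : n ≥ 1}: every d_n is an eigenvalue (with eigenvector e_n), so {d_n} ⊂ sigma(D); the spectrum is closed, so its closure is too; and for lambda not in the closure, (D - lambda I) has bounded inverse (the diagonal entries 1/(d_n - lambda) are bounded). For our sequence d_n = 10 + 22/n, n = 1, 2, 3, ...:
  - {d_n} = {10 + 22/n : n ≥ 1}; the only limit point is 10
  - closure = {10 + 22/n : n ≥ 1} ∪ {10}
For the norm: a diagonal operator has ||D|| = sup_n |d_n|. Here d_n = 10 + 22/n is positive and decreasing, so sup_n |d_n| = d_1 = 10 + 22 = 32. So ||D|| = 32.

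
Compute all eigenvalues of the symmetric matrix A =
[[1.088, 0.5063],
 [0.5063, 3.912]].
sigma(A) ≈ {1, 4}

A is real symmetric, so its spectrum consists of real eigenvalues. Expanding the characteristic polynomial of the displayed matrix gives
  det(λ I - A) = p(λ) = λ^2 + (-5)λ + (4).
Solving p(λ) = 0 yields eigenvalues ≈ 1, 4. (A is shown rounded to 4 decimals, so these recover the underlying integer eigenvalues to within that precision.)
Verification: the trace of A = 5 equals the sum of eigenvalues 5, and det(A) ≈ 3.9999 matches the eigenvalue product 4.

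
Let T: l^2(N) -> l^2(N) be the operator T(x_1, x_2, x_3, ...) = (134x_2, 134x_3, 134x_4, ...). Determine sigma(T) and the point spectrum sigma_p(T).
sigma(T) = closed disk {z in C : |z| ≤ 134}; sigma_p(T) = open disk {z in C : |z| < 134}

Note T = 134·V where V is the unit left shift (V x)_k = x_{k+1}; so sigma(T) = 134·sigma(V) and ||T|| = 134||V||. ||T x||^2 = 17956sum_{k≥2} |x_k|^2 ≤ 17956||x||^2, with equality on {x : x_1 = 0}, so ||T|| = 134. For any lambda with |lambda| < 134, set r = lambda/134 (|r| < 1); the vector x = (1, r, r^2, ...) is in l^2 and satisfies T x = 134(r, r^2, ...) = lambda x, so lambda is an eigenvalue. On the boundary |lambda| = 134 the geometric series diverges, so no l^2 eigenvector exists, but these lambda lie in the approximate point spectrum. Hence sigma(T) is the closed disk of radius 134 and sigma_p(T) is the open disk.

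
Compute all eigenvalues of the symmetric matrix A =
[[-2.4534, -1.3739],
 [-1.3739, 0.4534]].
sigma(A) ≈ {-3, 1}

A is real symmetric, so its spectrum consists of real eigenvalues. Expanding the characteristic polynomial of the displayed matrix gives
  det(λ I - A) = p(λ) = λ^2 + (2)λ + (-3).
Solving p(λ) = 0 yields eigenvalues ≈ -3, 1. (A is shown rounded to 4 decimals, so these recover the underlying integer eigenvalues to within that precision.)
Verification: the trace of A = -2 equals the sum of eigenvalues -2, and det(A) ≈ -3.0000 matches the eigenvalue product -3.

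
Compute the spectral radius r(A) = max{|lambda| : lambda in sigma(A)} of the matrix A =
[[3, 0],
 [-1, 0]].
r(A) = 3

The eigenvalues of A are the roots of its characteristic polynomial. With M = A (coefficients from the trace and determinant):
  p(λ) = det(λ I - M) = λ^2 - 3λ.
For λ^2 - 3λ the discriminant is 9. It is a perfect square (3^2), so the roots are rational: λ = (3 ± 3)/2 = 3, 0.
Thus the eigenvalues (to 4 decimals) are 3 (modulus 3); 0 (modulus 0). The spectral radius is the largest modulus: r(A) = 3. (Cross-check: r(A) ≤ ||A||_2 ≈ 3.1623; equality holds whenever A is normal, though it can also hold for some non-normal A.)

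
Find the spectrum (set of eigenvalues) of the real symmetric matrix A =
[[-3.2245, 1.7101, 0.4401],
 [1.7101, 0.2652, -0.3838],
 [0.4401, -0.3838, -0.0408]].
sigma(A) ≈ {-4, 0, 1}

A is real symmetric, so its spectrum consists of real eigenvalues. Expanding the characteristic polynomial of the displayed matrix gives
  det(λ I - A) = p(λ) = λ^3 + (3)λ^2 + (-4)λ + (0).
Solving p(λ) = 0 yields eigenvalues ≈ -4, 0, 1. (A is shown rounded to 4 decimals, so these recover the underlying integer eigenvalues to within that precision.)
Verification: the trace of A = -3 equals the sum of eigenvalues -3, and det(A) ≈ 0.0001 matches the eigenvalue product 0.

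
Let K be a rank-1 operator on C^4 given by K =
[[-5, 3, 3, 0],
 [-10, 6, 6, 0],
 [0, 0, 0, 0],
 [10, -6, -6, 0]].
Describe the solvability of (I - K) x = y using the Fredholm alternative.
(I - K) is singular (det(I - K) = 0, i.e. 1 ∈ sigma(K)). (I - K) x = y is solvable iff y ⊥ ker((I - K)^*) = span{(-5, 3, 3, 0)}, i.e. iff -5y_1 + 3y_2 + 3y_3 = 0. When solvable, the solutions are x = y + c·(1, 2, 0, -2), c arbitrary (ker(I - K) = span{(1, 2, 0, -2)}, dimension 1).

K has rank 1, so it is an outer product K = u v^T: every row of K is a multiple of one row vector. Reading off the entries, u = (1, 2, 0, -2) and v = (-5, 3, 3, 0) (row i of K equals u_i·v^T). A rank-one matrix u v^T satisfies K u = u (v·u) and kills the (3)-dimensional subspace v^⊥, so its characteristic polynomial is lambda^3 (lambda - v·u) with v·u = tr K = 1. Hence the eigenvalues of I - K are 1 (multiplicity 3) and 1 - (1) = 0, so det(I - K) = 0. (Direct check: I - K =
[[6, -3, -3, 0],
 [10, -5, -6, 0],
 [0, 0, 1, 0],
 [-10, 6, 6, 1]]
has determinant 0.) So 1 is an eigenvalue of K and (I - K) is not invertible. The finite-dimensional Fredholm alternative says: either (I - K) is invertible, or ker(I - K) ≠ {0} and then range(I - K) = ker((I - K)^*)^⊥, with dim ker(I - K) = dim ker((I - K)^*). We are in the second case, so we need both kernels. Kernel of I - K: (I - K) u = u - u (v·u) = u - u = 0, so ker(I - K) = span{u} = span{(1, 2, 0, -2)} (it is exactly 1-dimensional because rank(I - K) = 3). Kernel of the adjoint: K is real, so (I - K)^* = I - K^T = I - v u^T, and (I - v u^T) v = v - v (u·v) = 0; hence ker((I - K)^*) = span{v} = span{(-5, 3, 3, 0)}. Therefore (I - K) x = y is solvable iff <y, v> = 0, i.e. iff -5y_1 + 3y_2 + 3y_3 = 0. When this holds, K y = u (v·y) = 0, so (I - K) y = y and x = y is a particular solution; the full solution set is the line x = y + c·u = y + c·(1, 2, 0, -2), c ∈ C.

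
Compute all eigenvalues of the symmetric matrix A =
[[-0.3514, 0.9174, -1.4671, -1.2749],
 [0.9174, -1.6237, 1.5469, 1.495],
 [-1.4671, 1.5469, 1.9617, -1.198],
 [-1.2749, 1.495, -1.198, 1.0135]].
sigma(A) ≈ {-4, 0, 2, 3}

A is real symmetric, so its spectrum consists of real eigenvalues. Expanding the characteristic polynomial of the displayed matrix gives
  det(λ I - A) = p(λ) = λ^4 + (-1)λ^3 + (-14)λ^2 + (24.0016)λ + (-0.0017).
Solving p(λ) = 0 yields eigenvalues ≈ -4, 0, 2, 3. (A is shown rounded to 4 decimals, so these recover the underlying integer eigenvalues to within that precision.)
Verification: the trace of A = 1 equals the sum of eigenvalues 1, and det(A) ≈ -0.0017 matches the eigenvalue product 0.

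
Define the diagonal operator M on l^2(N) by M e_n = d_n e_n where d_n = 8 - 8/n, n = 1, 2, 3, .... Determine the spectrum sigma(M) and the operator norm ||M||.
sigma(M) = {8 - 8/n : n ≥ 1} ∪ {8}; ||M|| = 8

A bounded diagonal operator on l^2 with diagonal entries d_n has spectrum equal to the closure of {d_n : n ≥ 1}: every d_n is an eigenvalue (with eigenvector e_n), so {d_n} ⊂ sigma(M); the spectrum is closed, so its closure is too; and for lambda not in the closure, (M - lambda I) has bounded inverse (the diagonal entries 1/(d_n - lambda) are bounded). For our sequence d_n = 8 - 8/n, n = 1, 2, 3, ...:
  - {d_n} = {8 - 8/n : n ≥ 1}; the only limit point is 8
  - closure = {8 - 8/n : n ≥ 1} ∪ {8}
For the norm: a diagonal operator has ||M|| = sup_n |d_n|. Here d_n = 8 - 8/n increases monotonically from d_1 = 0 toward 8, with all terms in [0, 8); so sup_n |d_n| = 8 (the supremum is the limit, not attained). So ||M|| = 8.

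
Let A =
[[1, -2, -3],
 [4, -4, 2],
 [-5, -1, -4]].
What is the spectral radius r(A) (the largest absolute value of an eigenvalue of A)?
r(A) ≈ 5.3878

The eigenvalues of A are the roots of its characteristic polynomial. With M = A (coefficients from the trace, the sum of principal 2x2 minors, and det A):
  p(λ) = det(λ I - M) = λ^3 + 7λ^2 + 3λ - 78.
No integer candidate from the rational root theorem (±divisors of 78) is a root, so the roots are irrational. The cubic discriminant is Δ = -86403 < 0, so there is one real root and a complex-conjugate pair. p(2) = -36 and p(3) = 21 have opposite signs, so a root lies in (2, 3); Newton's method refines it to λ ≈ 2.687. Dividing out (λ - (2.687)) leaves approximately λ^2 + 9.687λ + 29.0288. For λ^2 + 9.687λ + 29.0288 the discriminant is -22.2775. It is negative, so the remaining roots are the complex-conjugate pair λ ≈ -4.8435 ± 2.36i. Their product equals the constant term, so |λ|^2 ≈ 29.0288 and |λ| ≈ 5.3878.
Thus the eigenvalues (to 4 decimals) are 2.687 (modulus 2.687); -4.8435 ± 2.36i (modulus 5.3878). The spectral radius is the largest modulus: r(A) ≈ 5.3878. (Cross-check: r(A) ≤ ||A||_2 ≈ 7.9593; equality holds whenever A is normal, though it can also hold for some non-normal A.)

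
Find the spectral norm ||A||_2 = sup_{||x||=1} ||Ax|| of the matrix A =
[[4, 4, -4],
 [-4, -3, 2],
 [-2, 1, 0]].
||A||_2 ≈ 8.7336 (= sqrt(largest eigenvalue of A^T A))

||A||_2 = sigma_max(A) = sqrt(lambda_max(A^T A)). Form the symmetric matrix M = A^T A =
[[36, 26, -24],
 [26, 26, -22],
 [-24, -22, 20]].
Its characteristic polynomial (trace, sum of principal 2x2 minors, determinant of M give the coefficients) is
  p(λ) = det(λ I - M) = λ^3 - 82λ^2 + 440λ - 256.
No integer candidate from the rational root theorem (±divisors of 256) is a root, so the roots are irrational. The cubic discriminant is Δ = 560916736 > 0, so there are three distinct real roots. p(0) = -256 and p(1) = 103 have opposite signs, so a root lies in (0, 1); Newton's method refines it to λ ≈ 0.6631. p(5) = 19 and p(6) = -352 have opposite signs, so a root lies in (5, 6); Newton's method refines it to λ ≈ 5.0615. p(76) = -1472 and p(77) = 3979 have opposite signs, so a root lies in (76, 77); Newton's method refines it to λ ≈ 76.2754. Check (Vieta): the three roots sum to 82, matching tr M = 82.
So the eigenvalues of A^T A are ≈ 0.6631, 5.0615, 76.2754 (all ≥ 0, as they must be for A^T A). The largest is λ_max ≈ 76.2754, hence ||A||_2 = sqrt(λ_max) ≈ 8.7336.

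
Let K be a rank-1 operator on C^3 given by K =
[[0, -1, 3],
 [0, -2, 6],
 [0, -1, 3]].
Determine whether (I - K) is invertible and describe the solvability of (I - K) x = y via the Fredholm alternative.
(I - K) is singular (det(I - K) = 0, i.e. 1 ∈ sigma(K)). (I - K) x = y is solvable iff y ⊥ ker((I - K)^*) = span{(0, -1, 3)}, i.e. iff -y_2 + 3y_3 = 0. When solvable, the solutions are x = y + c·(1, 2, 1), c arbitrary (ker(I - K) = span{(1, 2, 1)}, dimension 1).

K has rank 1, so it is an outer product K = u v^T: every row of K is a multiple of one row vector. Reading off the entries, u = (1, 2, 1) and v = (0, -1, 3) (row i of K equals u_i·v^T). A rank-one matrix u v^T satisfies K u = u (v·u) and kills the (2)-dimensional subspace v^⊥, so its characteristic polynomial is lambda^2 (lambda - v·u) with v·u = tr K = 1. Hence the eigenvalues of I - K are 1 (multiplicity 2) and 1 - (1) = 0, so det(I - K) = 0. (Direct check: I - K =
[[1, 1, -3],
 [0, 3, -6],
 [0, 1, -2]]
has determinant 0.) So 1 is an eigenvalue of K and (I - K) is not invertible. The finite-dimensional Fredholm alternative says: either (I - K) is invertible, or ker(I - K) ≠ {0} and then range(I - K) = ker((I - K)^*)^⊥, with dim ker(I - K) = dim ker((I - K)^*). We are in the second case, so we need both kernels. Kernel of I - K: (I - K) u = u - u (v·u) = u - u = 0, so ker(I - K) = span{u} = span{(1, 2, 1)} (it is exactly 1-dimensional because rank(I - K) = 2). Kernel of the adjoint: K is real, so (I - K)^* = I - K^T = I - v u^T, and (I - v u^T) v = v - v (u·v) = 0; hence ker((I - K)^*) = span{v} = span{(0, -1, 3)}. Therefore (I - K) x = y is solvable iff <y, v> = 0, i.e. iff -y_2 + 3y_3 = 0. When this holds, K y = u (v·y) = 0, so (I - K) y = y and x = y is a particular solution; the full solution set is the line x = y + c·u = y + c·(1, 2, 1), c ∈ C.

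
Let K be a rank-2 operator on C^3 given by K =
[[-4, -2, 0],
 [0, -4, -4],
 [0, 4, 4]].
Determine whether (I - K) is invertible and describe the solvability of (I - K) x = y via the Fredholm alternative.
(I - K) is invertible (det(I - K) = 5 ≠ 0), so for every y in C^3 the equation (I - K) x = y has a unique solution.

K has rank 2 and factors as K = U V^T = u1 v1^T + u2 v2^T with u1 = (0, -2, 2), v1 = (2, 3, 2), u2 = (-2, 2, -2), v2 = (2, 1, 0) (multiplying out reproduces the displayed K). The nonzero eigenvalues of U V^T coincide with those of the 2 x 2 matrix G = V^T U = [[v1·u1, v1·u2], [v2·u1, v2·u2]] = [[-2, -2], [-2, -2]], and by the Sylvester determinant identity det(I_3 - U V^T) = det(I_2 - V^T U) = det([[3, 2], [2, 3]]) = (3)(3) - (2)(2) = 5. (Direct check: I - K =
[[5, 2, 0],
 [0, 5, 4],
 [0, -4, -3]]
has determinant 5.) The finite-dimensional Fredholm alternative says: either (I - K) is invertible, or ker(I - K) ≠ {0} and then range(I - K) = ker((I - K)^*)^⊥, with dim ker(I - K) = dim ker((I - K)^*). Since det(I - K) ≠ 0, 1 is not an eigenvalue of K and ker(I - K) = {0}, so we are in the first case: for every y there is a unique x = (I - K)^(-1) y. (Explicitly, by the Woodbury identity, (I - U V^T)^(-1) = I + U (I_2 - G)^(-1) V^T.)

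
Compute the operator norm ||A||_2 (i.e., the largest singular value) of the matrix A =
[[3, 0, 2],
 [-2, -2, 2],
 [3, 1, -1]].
||A||_2 ≈ 4.9969 (= sqrt(largest eigenvalue of A^T A))

||A||_2 = sigma_max(A) = sqrt(lambda_max(A^T A)). Form the symmetric matrix M = A^T A =
[[22, 7, -1],
 [7, 5, -5],
 [-1, -5, 9]].
Its characteristic polynomial (trace, sum of principal 2x2 minors, determinant of M give the coefficients) is
  p(λ) = det(λ I - M) = λ^3 - 36λ^2 + 278λ - 64.
No integer candidate from the rational root theorem (±divisors of 64) is a root, so the roots are irrational. The cubic discriminant is Δ = 13694944 > 0, so there are three distinct real roots. p(0) = -64 and p(1) = 179 have opposite signs, so a root lies in (0, 1); Newton's method refines it to λ ≈ 0.2375. p(10) = 116 and p(11) = -31 have opposite signs, so a root lies in (10, 11); Newton's method refines it to λ ≈ 10.7938. p(24) = -304 and p(25) = 11 have opposite signs, so a root lies in (24, 25); Newton's method refines it to λ ≈ 24.9687. Check (Vieta): the three roots sum to 36, matching tr M = 36.
So the eigenvalues of A^T A are ≈ 0.2375, 10.7938, 24.9687 (all ≥ 0, as they must be for A^T A). The largest is λ_max ≈ 24.9687, hence ||A||_2 = sqrt(λ_max) ≈ 4.9969.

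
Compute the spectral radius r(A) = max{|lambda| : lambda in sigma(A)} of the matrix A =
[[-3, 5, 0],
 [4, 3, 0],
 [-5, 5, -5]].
r(A) = sqrt(116)/2 ≈ 5.3852

The eigenvalues of A are the roots of its characteristic polynomial. With M = A (coefficients from the trace, the sum of principal 2x2 minors, and det A):
  p(λ) = det(λ I - M) = λ^3 + 5λ^2 - 29λ - 145.
By the rational root theorem any rational root is an integer divisor of 145. Testing λ = -5: p(-5) = -125 + 125 + 145 - 145 = 0, so λ = -5 is a root. Dividing out (λ + 5) leaves p(λ) = (λ + 5)(λ^2 - 29). For λ^2 - 29 the discriminant is 116. It is nonnegative but not a perfect square, so the roots are real and irrational: λ = ± sqrt(116)/2 ≈ 5.3852, -5.3852.
Thus the eigenvalues (to 4 decimals) are 5.3852 (modulus 5.3852); -5.3852 (modulus 5.3852); -5 (modulus 5). The spectral radius is the largest modulus: r(A) = sqrt(116)/2 ≈ 5.3852. (Cross-check: r(A) ≤ ||A||_2 ≈ 9.9772; equality holds whenever A is normal, though it can also hold for some non-normal A.)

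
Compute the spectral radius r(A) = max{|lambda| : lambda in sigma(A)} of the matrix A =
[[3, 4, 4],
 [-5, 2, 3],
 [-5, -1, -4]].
r(A) ≈ 6.1499

The eigenvalues of A are the roots of its characteristic polynomial. With M = A (coefficients from the trace, the sum of principal 2x2 minors, and det A):
  p(λ) = det(λ I - M) = λ^3 - λ^2 + 29λ + 95.
No integer candidate from the rational root theorem (±divisors of 95) is a root, so the roots are irrational. The cubic discriminant is Δ = -389600 < 0, so there is one real root and a complex-conjugate pair. p(-3) = -28 and p(-2) = 25 have opposite signs, so a root lies in (-3, -2); Newton's method refines it to λ ≈ -2.5118. Dividing out (λ - (-2.5118)) leaves approximately λ^2 - 3.5118λ + 37.8211. For λ^2 - 3.5118λ + 37.8211 the discriminant is -138.9515. It is negative, so the remaining roots are the complex-conjugate pair λ ≈ 1.7559 ± 5.8939i. Their product equals the constant term, so |λ|^2 ≈ 37.8211 and |λ| ≈ 6.1499.
Thus the eigenvalues (to 4 decimals) are -2.5118 (modulus 2.5118); 1.7559 ± 5.8939i (modulus 6.1499). The spectral radius is the largest modulus: r(A) ≈ 6.1499. (Cross-check: r(A) ≤ ||A||_2 ≈ 8.7753; equality holds whenever A is normal, though it can also hold for some non-normal A.)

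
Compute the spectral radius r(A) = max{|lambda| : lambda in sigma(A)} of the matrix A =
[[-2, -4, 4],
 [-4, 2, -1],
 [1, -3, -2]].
r(A) ≈ 5.6318

The eigenvalues of A are the roots of its characteristic polynomial. With M = A (coefficients from the trace, the sum of principal 2x2 minors, and det A):
  p(λ) = det(λ I - M) = λ^3 + 2λ^2 - 27λ - 90.
No integer candidate from the rational root theorem (±divisors of 90) is a root, so the roots are irrational. The cubic discriminant is Δ = -46692 < 0, so there is one real root and a complex-conjugate pair. p(5) = -50 and p(6) = 36 have opposite signs, so a root lies in (5, 6); Newton's method refines it to λ ≈ 5.6318. Dividing out (λ - (5.6318)) leaves approximately λ^2 + 7.6318λ + 15.9807. For λ^2 + 7.6318λ + 15.9807 the discriminant is -5.6785. It is negative, so the remaining roots are the complex-conjugate pair λ ≈ -3.8159 ± 1.1915i. Their product equals the constant term, so |λ|^2 ≈ 15.9807 and |λ| ≈ 3.9976.
Thus the eigenvalues (to 4 decimals) are 5.6318 (modulus 5.6318); -3.8159 ± 1.1915i (modulus 3.9976). The spectral radius is the largest modulus: r(A) ≈ 5.6318. (Cross-check: r(A) ≤ ||A||_2 ≈ 6.1422; equality holds whenever A is normal, though it can also hold for some non-normal A.)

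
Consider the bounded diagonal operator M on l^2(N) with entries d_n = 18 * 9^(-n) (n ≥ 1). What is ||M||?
||M|| = 2 (attained at n = 1)

For M diagonal, ||M|| = sup_n |d_n|. The sequence d_n = 18 * 9^(-n) is positive and strictly decreasing (ratio 9^(-1) < 1), so the supremum is d_1 = 18/9 = 2. Hence ||M|| = 2.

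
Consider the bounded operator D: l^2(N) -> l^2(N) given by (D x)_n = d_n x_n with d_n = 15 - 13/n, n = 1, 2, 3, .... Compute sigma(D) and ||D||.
sigma(D) = {15 - 13/n : n ≥ 1} ∪ {15}; ||D|| = 15

A bounded diagonal operator on l^2 with diagonal entries d_n has spectrum equal to the closure of {d_n : n ≥ 1}: every d_n is an eigenvalue (with eigenvector e_n), so {d_n} ⊂ sigma(D); the spectrum is closed, so its closure is too; and for lambda not in the closure, (D - lambda I) has bounded inverse (the diagonal entries 1/(d_n - lambda) are bounded). For our sequence d_n = 15 - 13/n, n = 1, 2, 3, ...:
  - {d_n} = {15 - 13/n : n ≥ 1}; the only limit point is 15
  - closure = {15 - 13/n : n ≥ 1} ∪ {15}
For the norm: a diagonal operator has ||D|| = sup_n |d_n|. Here d_n = 15 - 13/n increases monotonically from d_1 = 2 toward 15, with all terms in [2, 15); so sup_n |d_n| = 15 (the supremum is the limit, not attained). So ||D|| = 15.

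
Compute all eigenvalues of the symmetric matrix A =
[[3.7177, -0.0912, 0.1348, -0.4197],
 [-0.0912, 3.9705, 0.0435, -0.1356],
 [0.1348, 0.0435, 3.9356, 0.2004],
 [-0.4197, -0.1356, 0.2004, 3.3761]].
sigma(A) ≈ {3, 4} (4 with multiplicity 3)

A is real symmetric, so its spectrum consists of real eigenvalues. Expanding the characteristic polynomial of the displayed matrix gives
  det(λ I - A) = p(λ) = λ^4 + (-15)λ^3 + (83.9988)λ^2 + (-207.9955)λ + (191.9943).
Solving p(λ) = 0 yields eigenvalues ≈ 3, 4, 4, 4. (A is shown rounded to 4 decimals, so these recover the underlying integer eigenvalues to within that precision.)
Verification: the trace of A = 15 equals the sum of eigenvalues 15, and det(A) ≈ 191.9943 matches the eigenvalue product 192.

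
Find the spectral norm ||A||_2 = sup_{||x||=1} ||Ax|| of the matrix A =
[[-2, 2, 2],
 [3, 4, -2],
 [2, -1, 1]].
||A||_2 ≈ 5.4076 (= sqrt(largest eigenvalue of A^T A))

||A||_2 = sigma_max(A) = sqrt(lambda_max(A^T A)). Form the symmetric matrix M = A^T A =
[[17, 6, -8],
 [6, 21, -5],
 [-8, -5, 9]].
Its characteristic polynomial (trace, sum of principal 2x2 minors, determinant of M give the coefficients) is
  p(λ) = det(λ I - M) = λ^3 - 47λ^2 + 574λ - 1600.
No integer candidate from the rational root theorem (±divisors of 1600) is a root, so the roots are irrational. The cubic discriminant is Δ = 14714788 > 0, so there are three distinct real roots. p(3) = -274 and p(4) = 8 have opposite signs, so a root lies in (3, 4); Newton's method refines it to λ ≈ 3.9676. p(13) = 116 and p(14) = -32 have opposite signs, so a root lies in (13, 14); Newton's method refines it to λ ≈ 13.7907. p(29) = -92 and p(30) = 320 have opposite signs, so a root lies in (29, 30); Newton's method refines it to λ ≈ 29.2416. Check (Vieta): the three roots sum to 47, matching tr M = 47.
So the eigenvalues of A^T A are ≈ 3.9676, 13.7907, 29.2416 (all ≥ 0, as they must be for A^T A). The largest is λ_max ≈ 29.2416, hence ||A||_2 = sqrt(λ_max) ≈ 5.4076.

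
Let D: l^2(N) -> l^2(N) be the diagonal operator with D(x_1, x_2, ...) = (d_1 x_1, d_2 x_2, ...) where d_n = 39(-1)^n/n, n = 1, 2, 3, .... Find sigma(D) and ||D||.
sigma(D) = {39(-1)^n/n : n ≥ 1} ∪ {0}; ||D|| = 39

A bounded diagonal operator on l^2 with diagonal entries d_n has spectrum equal to the closure of {d_n : n ≥ 1}: every d_n is an eigenvalue (with eigenvector e_n), so {d_n} ⊂ sigma(D); the spectrum is closed, so its closure is too; and for lambda not in the closure, (D - lambda I) has bounded inverse (the diagonal entries 1/(d_n - lambda) are bounded). For our sequence d_n = 39(-1)^n/n, n = 1, 2, 3, ...:
  - {d_n} = {39(-1)^n/n : n ≥ 1}; the only limit point is 0
  - closure = {39(-1)^n/n : n ≥ 1} ∪ {0}
For the norm: a diagonal operator has ||D|| = sup_n |d_n|. Here |d_n| = 39/n is decreasing, so sup_n |d_n| = |d_1| = 39. So ||D|| = 39.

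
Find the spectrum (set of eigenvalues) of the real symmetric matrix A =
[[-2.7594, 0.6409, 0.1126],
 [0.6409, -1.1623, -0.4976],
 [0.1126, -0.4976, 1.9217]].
sigma(A) ≈ {-3, -1, 2}

A is real symmetric, so its spectrum consists of real eigenvalues. Expanding the characteristic polynomial of the displayed matrix gives
  det(λ I - A) = p(λ) = λ^3 + (2)λ^2 + (-5)λ + (-6).
Solving p(λ) = 0 yields eigenvalues ≈ -3, -1, 2. (A is shown rounded to 4 decimals, so these recover the underlying integer eigenvalues to within that precision.)
Verification: the trace of A = -2 equals the sum of eigenvalues -2, and det(A) ≈ 6.0002 matches the eigenvalue product 6.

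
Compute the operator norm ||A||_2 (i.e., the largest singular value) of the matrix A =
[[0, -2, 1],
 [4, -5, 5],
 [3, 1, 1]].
||A||_2 ≈ 8.4653 (= sqrt(largest eigenvalue of A^T A))

||A||_2 = sigma_max(A) = sqrt(lambda_max(A^T A)). Form the symmetric matrix M = A^T A =
[[25, -17, 23],
 [-17, 30, -26],
 [23, -26, 27]].
Its characteristic polynomial (trace, sum of principal 2x2 minors, determinant of M give the coefficients) is
  p(λ) = det(λ I - M) = λ^3 - 82λ^2 + 741λ - 9.
No integer candidate from the rational root theorem (±divisors of 9) is a root, so the roots are irrational. The cubic discriminant is Δ = 2054536569 > 0, so there are three distinct real roots. p(0) = -9 and p(1) = 651 have opposite signs, so a root lies in (0, 1); Newton's method refines it to λ ≈ 0.0122. p(10) = 201 and p(11) = -449 have opposite signs, so a root lies in (10, 11); Newton's method refines it to λ ≈ 10.3264. p(71) = -2849 and p(72) = 1503 have opposite signs, so a root lies in (71, 72); Newton's method refines it to λ ≈ 71.6615. Check (Vieta): the three roots sum to 82, matching tr M = 82.
So the eigenvalues of A^T A are ≈ 0.0122, 10.3264, 71.6615 (all ≥ 0, as they must be for A^T A). The largest is λ_max ≈ 71.6615, hence ||A||_2 = sqrt(λ_max) ≈ 8.4653.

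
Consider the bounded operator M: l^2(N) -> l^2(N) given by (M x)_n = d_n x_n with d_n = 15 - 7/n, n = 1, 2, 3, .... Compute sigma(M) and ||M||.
sigma(M) = {15 - 7/n : n ≥ 1} ∪ {15}; ||M|| = 15

A bounded diagonal operator on l^2 with diagonal entries d_n has spectrum equal to the closure of {d_n : n ≥ 1}: every d_n is an eigenvalue (with eigenvector e_n), so {d_n} ⊂ sigma(M); the spectrum is closed, so its closure is too; and for lambda not in the closure, (M - lambda I) has bounded inverse (the diagonal entries 1/(d_n - lambda) are bounded). For our sequence d_n = 15 - 7/n, n = 1, 2, 3, ...:
  - {d_n} = {15 - 7/n : n ≥ 1}; the only limit point is 15
  - closure = {15 - 7/n : n ≥ 1} ∪ {15}
For the norm: a diagonal operator has ||M|| = sup_n |d_n|. Here d_n = 15 - 7/n increases monotonically from d_1 = 8 toward 15, with all terms in [8, 15); so sup_n |d_n| = 15 (the supremum is the limit, not attained). So ||M|| = 15.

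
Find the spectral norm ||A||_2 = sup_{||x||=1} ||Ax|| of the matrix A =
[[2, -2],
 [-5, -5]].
||A||_2 = sqrt(50) ≈ 7.0711 (= sqrt(largest eigenvalue of A^T A))

||A||_2 = sigma_max(A) = sqrt(lambda_max(A^T A)). Form the symmetric matrix M = A^T A =
[[29, 21],
 [21, 29]].
Its characteristic polynomial (trace, determinant of M give the coefficients) is
  p(λ) = det(λ I - M) = λ^2 - 58λ + 400.
For λ^2 - 58λ + 400 the discriminant is 1764. It is a perfect square (42^2), so the roots are rational: λ = (58 ± 42)/2 = 50, 8.
So the eigenvalues of A^T A are ≈ 8, 50 (all ≥ 0, as they must be for A^T A). The largest is λ_max = 50, hence ||A||_2 = sqrt(λ_max) = sqrt(50) ≈ 7.0711.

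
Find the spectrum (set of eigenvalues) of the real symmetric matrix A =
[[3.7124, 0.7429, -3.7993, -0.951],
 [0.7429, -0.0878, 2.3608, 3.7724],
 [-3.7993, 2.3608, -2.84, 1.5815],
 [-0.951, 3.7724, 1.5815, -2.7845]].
sigma(A) ≈ {-6, -5, 3, 6}

A is real symmetric, so its spectrum consists of real eigenvalues. Expanding the characteristic polynomial of the displayed matrix gives
  det(λ I - A) = p(λ) = λ^4 + (2)λ^3 + (-51.001)λ^2 + (-71.9976)λ + (540.0296).
Solving p(λ) = 0 yields eigenvalues ≈ -6, -5, 3, 6. (A is shown rounded to 4 decimals, so these recover the underlying integer eigenvalues to within that precision.)
Verification: the trace of A = -2 equals the sum of eigenvalues -2, and det(A) ≈ 540.0296 matches the eigenvalue product 540.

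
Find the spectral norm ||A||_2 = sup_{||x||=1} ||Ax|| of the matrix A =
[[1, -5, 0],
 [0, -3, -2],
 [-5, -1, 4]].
||A||_2 ≈ 6.5899 (= sqrt(largest eigenvalue of A^T A))

||A||_2 = sigma_max(A) = sqrt(lambda_max(A^T A)). Form the symmetric matrix M = A^T A =
[[26, 0, -20],
 [0, 35, 2],
 [-20, 2, 20]].
Its characteristic polynomial (trace, sum of principal 2x2 minors, determinant of M give the coefficients) is
  p(λ) = det(λ I - M) = λ^3 - 81λ^2 + 1726λ - 4096.
No integer candidate from the rational root theorem (±divisors of 4096) is a root, so the roots are irrational. The cubic discriminant is Δ = 125679524 > 0, so there are three distinct real roots. p(2) = -960 and p(3) = 380 have opposite signs, so a root lies in (2, 3); Newton's method refines it to λ ≈ 2.705. p(34) = 256 and p(35) = -36 have opposite signs, so a root lies in (34, 35); Newton's method refines it to λ ≈ 34.8677. p(43) = -140 and p(44) = 216 have opposite signs, so a root lies in (43, 44); Newton's method refines it to λ ≈ 43.4272. Check (Vieta): the three roots sum to 81, matching tr M = 81.
So the eigenvalues of A^T A are ≈ 2.705, 34.8677, 43.4272 (all ≥ 0, as they must be for A^T A). The largest is λ_max ≈ 43.4272, hence ||A||_2 = sqrt(λ_max) ≈ 6.5899.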